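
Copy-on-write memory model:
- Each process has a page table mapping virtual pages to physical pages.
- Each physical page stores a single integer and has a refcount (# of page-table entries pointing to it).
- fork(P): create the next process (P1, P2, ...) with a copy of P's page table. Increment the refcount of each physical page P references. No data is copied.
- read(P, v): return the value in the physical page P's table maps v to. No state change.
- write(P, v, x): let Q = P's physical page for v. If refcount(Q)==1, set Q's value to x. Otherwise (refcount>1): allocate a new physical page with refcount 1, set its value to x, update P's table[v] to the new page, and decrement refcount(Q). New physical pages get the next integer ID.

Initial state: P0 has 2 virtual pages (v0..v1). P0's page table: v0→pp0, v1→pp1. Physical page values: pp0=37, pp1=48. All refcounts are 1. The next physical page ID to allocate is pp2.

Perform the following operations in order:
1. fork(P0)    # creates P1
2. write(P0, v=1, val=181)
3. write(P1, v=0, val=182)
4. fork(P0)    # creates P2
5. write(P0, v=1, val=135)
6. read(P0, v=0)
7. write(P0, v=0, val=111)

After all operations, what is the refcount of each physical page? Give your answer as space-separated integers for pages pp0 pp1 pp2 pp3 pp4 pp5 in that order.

Answer: 1 1 1 1 1 1

Derivation:
Op 1: fork(P0) -> P1. 2 ppages; refcounts: pp0:2 pp1:2
Op 2: write(P0, v1, 181). refcount(pp1)=2>1 -> COPY to pp2. 3 ppages; refcounts: pp0:2 pp1:1 pp2:1
Op 3: write(P1, v0, 182). refcount(pp0)=2>1 -> COPY to pp3. 4 ppages; refcounts: pp0:1 pp1:1 pp2:1 pp3:1
Op 4: fork(P0) -> P2. 4 ppages; refcounts: pp0:2 pp1:1 pp2:2 pp3:1
Op 5: write(P0, v1, 135). refcount(pp2)=2>1 -> COPY to pp4. 5 ppages; refcounts: pp0:2 pp1:1 pp2:1 pp3:1 pp4:1
Op 6: read(P0, v0) -> 37. No state change.
Op 7: write(P0, v0, 111). refcount(pp0)=2>1 -> COPY to pp5. 6 ppages; refcounts: pp0:1 pp1:1 pp2:1 pp3:1 pp4:1 pp5:1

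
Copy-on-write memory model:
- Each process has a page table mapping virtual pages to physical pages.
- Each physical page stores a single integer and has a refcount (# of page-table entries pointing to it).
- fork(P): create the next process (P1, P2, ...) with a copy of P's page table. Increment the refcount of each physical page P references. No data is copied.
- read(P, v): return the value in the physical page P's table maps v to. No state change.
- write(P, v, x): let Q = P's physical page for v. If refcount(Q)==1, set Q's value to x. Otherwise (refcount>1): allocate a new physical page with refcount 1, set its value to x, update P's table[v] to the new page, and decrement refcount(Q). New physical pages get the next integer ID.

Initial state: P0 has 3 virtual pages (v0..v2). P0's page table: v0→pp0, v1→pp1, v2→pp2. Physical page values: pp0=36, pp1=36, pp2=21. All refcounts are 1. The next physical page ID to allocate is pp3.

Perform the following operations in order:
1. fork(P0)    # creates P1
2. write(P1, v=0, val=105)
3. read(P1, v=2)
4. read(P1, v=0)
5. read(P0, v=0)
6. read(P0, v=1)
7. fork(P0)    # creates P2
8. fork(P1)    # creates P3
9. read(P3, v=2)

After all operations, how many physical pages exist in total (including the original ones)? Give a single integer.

Op 1: fork(P0) -> P1. 3 ppages; refcounts: pp0:2 pp1:2 pp2:2
Op 2: write(P1, v0, 105). refcount(pp0)=2>1 -> COPY to pp3. 4 ppages; refcounts: pp0:1 pp1:2 pp2:2 pp3:1
Op 3: read(P1, v2) -> 21. No state change.
Op 4: read(P1, v0) -> 105. No state change.
Op 5: read(P0, v0) -> 36. No state change.
Op 6: read(P0, v1) -> 36. No state change.
Op 7: fork(P0) -> P2. 4 ppages; refcounts: pp0:2 pp1:3 pp2:3 pp3:1
Op 8: fork(P1) -> P3. 4 ppages; refcounts: pp0:2 pp1:4 pp2:4 pp3:2
Op 9: read(P3, v2) -> 21. No state change.

Answer: 4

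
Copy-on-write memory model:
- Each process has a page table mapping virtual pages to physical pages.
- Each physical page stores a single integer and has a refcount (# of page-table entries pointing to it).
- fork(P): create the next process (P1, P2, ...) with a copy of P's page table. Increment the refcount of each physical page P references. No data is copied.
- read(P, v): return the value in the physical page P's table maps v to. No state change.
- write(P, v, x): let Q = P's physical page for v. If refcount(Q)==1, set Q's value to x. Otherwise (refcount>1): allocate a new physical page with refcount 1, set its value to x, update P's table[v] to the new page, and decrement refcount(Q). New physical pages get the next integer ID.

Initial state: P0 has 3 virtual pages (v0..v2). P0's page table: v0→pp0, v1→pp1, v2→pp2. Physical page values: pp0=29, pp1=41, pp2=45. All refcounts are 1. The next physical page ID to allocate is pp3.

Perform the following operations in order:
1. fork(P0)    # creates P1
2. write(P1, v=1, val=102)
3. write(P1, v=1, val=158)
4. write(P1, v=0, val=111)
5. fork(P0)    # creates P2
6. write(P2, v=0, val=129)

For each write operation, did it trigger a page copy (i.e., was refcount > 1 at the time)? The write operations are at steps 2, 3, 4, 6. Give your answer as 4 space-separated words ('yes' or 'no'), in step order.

Op 1: fork(P0) -> P1. 3 ppages; refcounts: pp0:2 pp1:2 pp2:2
Op 2: write(P1, v1, 102). refcount(pp1)=2>1 -> COPY to pp3. 4 ppages; refcounts: pp0:2 pp1:1 pp2:2 pp3:1
Op 3: write(P1, v1, 158). refcount(pp3)=1 -> write in place. 4 ppages; refcounts: pp0:2 pp1:1 pp2:2 pp3:1
Op 4: write(P1, v0, 111). refcount(pp0)=2>1 -> COPY to pp4. 5 ppages; refcounts: pp0:1 pp1:1 pp2:2 pp3:1 pp4:1
Op 5: fork(P0) -> P2. 5 ppages; refcounts: pp0:2 pp1:2 pp2:3 pp3:1 pp4:1
Op 6: write(P2, v0, 129). refcount(pp0)=2>1 -> COPY to pp5. 6 ppages; refcounts: pp0:1 pp1:2 pp2:3 pp3:1 pp4:1 pp5:1

yes no yes yes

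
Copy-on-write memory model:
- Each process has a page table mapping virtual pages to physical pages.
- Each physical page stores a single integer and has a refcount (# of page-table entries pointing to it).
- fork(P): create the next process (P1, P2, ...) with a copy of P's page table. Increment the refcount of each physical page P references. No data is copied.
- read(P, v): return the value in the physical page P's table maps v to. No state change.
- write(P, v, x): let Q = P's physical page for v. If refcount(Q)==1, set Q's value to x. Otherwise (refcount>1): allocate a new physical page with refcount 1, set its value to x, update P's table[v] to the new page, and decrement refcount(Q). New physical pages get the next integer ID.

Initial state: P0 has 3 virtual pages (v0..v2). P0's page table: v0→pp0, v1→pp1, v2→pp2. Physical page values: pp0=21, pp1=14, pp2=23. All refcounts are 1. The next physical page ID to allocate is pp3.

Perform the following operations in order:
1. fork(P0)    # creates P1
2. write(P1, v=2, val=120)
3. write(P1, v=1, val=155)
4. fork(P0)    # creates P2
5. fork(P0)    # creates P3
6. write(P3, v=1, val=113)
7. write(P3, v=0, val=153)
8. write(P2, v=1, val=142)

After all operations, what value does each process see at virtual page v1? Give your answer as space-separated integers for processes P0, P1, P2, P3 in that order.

Op 1: fork(P0) -> P1. 3 ppages; refcounts: pp0:2 pp1:2 pp2:2
Op 2: write(P1, v2, 120). refcount(pp2)=2>1 -> COPY to pp3. 4 ppages; refcounts: pp0:2 pp1:2 pp2:1 pp3:1
Op 3: write(P1, v1, 155). refcount(pp1)=2>1 -> COPY to pp4. 5 ppages; refcounts: pp0:2 pp1:1 pp2:1 pp3:1 pp4:1
Op 4: fork(P0) -> P2. 5 ppages; refcounts: pp0:3 pp1:2 pp2:2 pp3:1 pp4:1
Op 5: fork(P0) -> P3. 5 ppages; refcounts: pp0:4 pp1:3 pp2:3 pp3:1 pp4:1
Op 6: write(P3, v1, 113). refcount(pp1)=3>1 -> COPY to pp5. 6 ppages; refcounts: pp0:4 pp1:2 pp2:3 pp3:1 pp4:1 pp5:1
Op 7: write(P3, v0, 153). refcount(pp0)=4>1 -> COPY to pp6. 7 ppages; refcounts: pp0:3 pp1:2 pp2:3 pp3:1 pp4:1 pp5:1 pp6:1
Op 8: write(P2, v1, 142). refcount(pp1)=2>1 -> COPY to pp7. 8 ppages; refcounts: pp0:3 pp1:1 pp2:3 pp3:1 pp4:1 pp5:1 pp6:1 pp7:1
P0: v1 -> pp1 = 14
P1: v1 -> pp4 = 155
P2: v1 -> pp7 = 142
P3: v1 -> pp5 = 113

Answer: 14 155 142 113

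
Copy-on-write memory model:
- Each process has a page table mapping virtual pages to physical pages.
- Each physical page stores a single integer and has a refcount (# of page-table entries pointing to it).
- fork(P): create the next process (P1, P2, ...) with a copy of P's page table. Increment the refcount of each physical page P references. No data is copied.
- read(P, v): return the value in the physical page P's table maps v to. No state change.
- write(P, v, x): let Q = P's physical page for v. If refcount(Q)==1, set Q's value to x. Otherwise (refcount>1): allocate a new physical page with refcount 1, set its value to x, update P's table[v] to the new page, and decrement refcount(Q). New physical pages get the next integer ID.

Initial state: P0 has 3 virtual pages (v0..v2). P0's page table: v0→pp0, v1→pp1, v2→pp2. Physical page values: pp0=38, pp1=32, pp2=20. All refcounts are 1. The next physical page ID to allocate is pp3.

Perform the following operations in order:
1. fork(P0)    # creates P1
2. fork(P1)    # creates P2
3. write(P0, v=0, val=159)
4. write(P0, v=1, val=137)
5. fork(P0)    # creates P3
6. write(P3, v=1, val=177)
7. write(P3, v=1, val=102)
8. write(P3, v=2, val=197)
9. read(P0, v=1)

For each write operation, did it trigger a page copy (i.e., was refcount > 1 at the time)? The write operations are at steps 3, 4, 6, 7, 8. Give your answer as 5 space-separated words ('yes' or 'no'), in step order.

Op 1: fork(P0) -> P1. 3 ppages; refcounts: pp0:2 pp1:2 pp2:2
Op 2: fork(P1) -> P2. 3 ppages; refcounts: pp0:3 pp1:3 pp2:3
Op 3: write(P0, v0, 159). refcount(pp0)=3>1 -> COPY to pp3. 4 ppages; refcounts: pp0:2 pp1:3 pp2:3 pp3:1
Op 4: write(P0, v1, 137). refcount(pp1)=3>1 -> COPY to pp4. 5 ppages; refcounts: pp0:2 pp1:2 pp2:3 pp3:1 pp4:1
Op 5: fork(P0) -> P3. 5 ppages; refcounts: pp0:2 pp1:2 pp2:4 pp3:2 pp4:2
Op 6: write(P3, v1, 177). refcount(pp4)=2>1 -> COPY to pp5. 6 ppages; refcounts: pp0:2 pp1:2 pp2:4 pp3:2 pp4:1 pp5:1
Op 7: write(P3, v1, 102). refcount(pp5)=1 -> write in place. 6 ppages; refcounts: pp0:2 pp1:2 pp2:4 pp3:2 pp4:1 pp5:1
Op 8: write(P3, v2, 197). refcount(pp2)=4>1 -> COPY to pp6. 7 ppages; refcounts: pp0:2 pp1:2 pp2:3 pp3:2 pp4:1 pp5:1 pp6:1
Op 9: read(P0, v1) -> 137. No state change.

yes yes yes no yes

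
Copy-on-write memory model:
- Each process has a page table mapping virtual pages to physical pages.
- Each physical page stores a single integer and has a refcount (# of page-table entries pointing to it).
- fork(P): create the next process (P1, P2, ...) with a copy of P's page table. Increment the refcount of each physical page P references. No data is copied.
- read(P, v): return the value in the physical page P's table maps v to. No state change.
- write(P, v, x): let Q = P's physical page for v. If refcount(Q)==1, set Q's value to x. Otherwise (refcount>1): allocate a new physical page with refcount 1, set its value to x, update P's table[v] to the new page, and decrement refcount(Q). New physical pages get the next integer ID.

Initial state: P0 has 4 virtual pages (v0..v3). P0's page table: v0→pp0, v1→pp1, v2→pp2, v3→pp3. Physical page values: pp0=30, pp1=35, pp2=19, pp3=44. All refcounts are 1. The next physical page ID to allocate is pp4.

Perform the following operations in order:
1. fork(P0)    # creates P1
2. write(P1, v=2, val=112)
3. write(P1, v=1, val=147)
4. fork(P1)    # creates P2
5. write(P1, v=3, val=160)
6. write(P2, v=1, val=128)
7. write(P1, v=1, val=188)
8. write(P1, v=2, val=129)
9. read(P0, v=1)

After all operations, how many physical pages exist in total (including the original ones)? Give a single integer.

Op 1: fork(P0) -> P1. 4 ppages; refcounts: pp0:2 pp1:2 pp2:2 pp3:2
Op 2: write(P1, v2, 112). refcount(pp2)=2>1 -> COPY to pp4. 5 ppages; refcounts: pp0:2 pp1:2 pp2:1 pp3:2 pp4:1
Op 3: write(P1, v1, 147). refcount(pp1)=2>1 -> COPY to pp5. 6 ppages; refcounts: pp0:2 pp1:1 pp2:1 pp3:2 pp4:1 pp5:1
Op 4: fork(P1) -> P2. 6 ppages; refcounts: pp0:3 pp1:1 pp2:1 pp3:3 pp4:2 pp5:2
Op 5: write(P1, v3, 160). refcount(pp3)=3>1 -> COPY to pp6. 7 ppages; refcounts: pp0:3 pp1:1 pp2:1 pp3:2 pp4:2 pp5:2 pp6:1
Op 6: write(P2, v1, 128). refcount(pp5)=2>1 -> COPY to pp7. 8 ppages; refcounts: pp0:3 pp1:1 pp2:1 pp3:2 pp4:2 pp5:1 pp6:1 pp7:1
Op 7: write(P1, v1, 188). refcount(pp5)=1 -> write in place. 8 ppages; refcounts: pp0:3 pp1:1 pp2:1 pp3:2 pp4:2 pp5:1 pp6:1 pp7:1
Op 8: write(P1, v2, 129). refcount(pp4)=2>1 -> COPY to pp8. 9 ppages; refcounts: pp0:3 pp1:1 pp2:1 pp3:2 pp4:1 pp5:1 pp6:1 pp7:1 pp8:1
Op 9: read(P0, v1) -> 35. No state change.

Answer: 9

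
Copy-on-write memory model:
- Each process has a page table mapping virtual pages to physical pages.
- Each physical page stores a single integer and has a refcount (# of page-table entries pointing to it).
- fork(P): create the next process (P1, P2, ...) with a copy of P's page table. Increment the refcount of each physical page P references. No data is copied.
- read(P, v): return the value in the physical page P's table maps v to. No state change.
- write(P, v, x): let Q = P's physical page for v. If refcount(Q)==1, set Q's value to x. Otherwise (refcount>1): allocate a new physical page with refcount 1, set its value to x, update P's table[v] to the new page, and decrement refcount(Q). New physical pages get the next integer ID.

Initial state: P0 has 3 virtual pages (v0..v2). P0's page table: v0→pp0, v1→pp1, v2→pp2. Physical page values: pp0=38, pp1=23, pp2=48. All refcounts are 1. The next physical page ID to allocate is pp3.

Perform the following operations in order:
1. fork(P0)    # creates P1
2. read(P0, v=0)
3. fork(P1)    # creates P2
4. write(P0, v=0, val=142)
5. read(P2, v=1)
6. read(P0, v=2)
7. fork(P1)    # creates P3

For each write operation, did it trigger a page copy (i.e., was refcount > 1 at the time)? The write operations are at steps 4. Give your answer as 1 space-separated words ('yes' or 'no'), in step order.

Op 1: fork(P0) -> P1. 3 ppages; refcounts: pp0:2 pp1:2 pp2:2
Op 2: read(P0, v0) -> 38. No state change.
Op 3: fork(P1) -> P2. 3 ppages; refcounts: pp0:3 pp1:3 pp2:3
Op 4: write(P0, v0, 142). refcount(pp0)=3>1 -> COPY to pp3. 4 ppages; refcounts: pp0:2 pp1:3 pp2:3 pp3:1
Op 5: read(P2, v1) -> 23. No state change.
Op 6: read(P0, v2) -> 48. No state change.
Op 7: fork(P1) -> P3. 4 ppages; refcounts: pp0:3 pp1:4 pp2:4 pp3:1

yes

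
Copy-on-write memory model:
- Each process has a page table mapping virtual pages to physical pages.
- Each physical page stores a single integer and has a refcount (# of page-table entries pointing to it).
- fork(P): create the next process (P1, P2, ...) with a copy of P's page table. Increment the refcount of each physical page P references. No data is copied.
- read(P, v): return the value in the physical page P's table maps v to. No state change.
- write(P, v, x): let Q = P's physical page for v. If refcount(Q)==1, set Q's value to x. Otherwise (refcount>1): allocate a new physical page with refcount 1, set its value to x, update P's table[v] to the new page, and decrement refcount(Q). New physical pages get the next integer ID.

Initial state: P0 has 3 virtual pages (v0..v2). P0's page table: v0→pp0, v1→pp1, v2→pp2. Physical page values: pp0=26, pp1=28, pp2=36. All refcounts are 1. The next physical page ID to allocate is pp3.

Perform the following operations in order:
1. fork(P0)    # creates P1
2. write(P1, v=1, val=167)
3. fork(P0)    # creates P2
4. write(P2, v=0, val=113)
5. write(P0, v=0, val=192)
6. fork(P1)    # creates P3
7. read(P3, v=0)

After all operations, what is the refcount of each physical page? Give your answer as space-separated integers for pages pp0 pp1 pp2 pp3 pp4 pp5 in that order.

Answer: 2 2 4 2 1 1

Derivation:
Op 1: fork(P0) -> P1. 3 ppages; refcounts: pp0:2 pp1:2 pp2:2
Op 2: write(P1, v1, 167). refcount(pp1)=2>1 -> COPY to pp3. 4 ppages; refcounts: pp0:2 pp1:1 pp2:2 pp3:1
Op 3: fork(P0) -> P2. 4 ppages; refcounts: pp0:3 pp1:2 pp2:3 pp3:1
Op 4: write(P2, v0, 113). refcount(pp0)=3>1 -> COPY to pp4. 5 ppages; refcounts: pp0:2 pp1:2 pp2:3 pp3:1 pp4:1
Op 5: write(P0, v0, 192). refcount(pp0)=2>1 -> COPY to pp5. 6 ppages; refcounts: pp0:1 pp1:2 pp2:3 pp3:1 pp4:1 pp5:1
Op 6: fork(P1) -> P3. 6 ppages; refcounts: pp0:2 pp1:2 pp2:4 pp3:2 pp4:1 pp5:1
Op 7: read(P3, v0) -> 26. No state change.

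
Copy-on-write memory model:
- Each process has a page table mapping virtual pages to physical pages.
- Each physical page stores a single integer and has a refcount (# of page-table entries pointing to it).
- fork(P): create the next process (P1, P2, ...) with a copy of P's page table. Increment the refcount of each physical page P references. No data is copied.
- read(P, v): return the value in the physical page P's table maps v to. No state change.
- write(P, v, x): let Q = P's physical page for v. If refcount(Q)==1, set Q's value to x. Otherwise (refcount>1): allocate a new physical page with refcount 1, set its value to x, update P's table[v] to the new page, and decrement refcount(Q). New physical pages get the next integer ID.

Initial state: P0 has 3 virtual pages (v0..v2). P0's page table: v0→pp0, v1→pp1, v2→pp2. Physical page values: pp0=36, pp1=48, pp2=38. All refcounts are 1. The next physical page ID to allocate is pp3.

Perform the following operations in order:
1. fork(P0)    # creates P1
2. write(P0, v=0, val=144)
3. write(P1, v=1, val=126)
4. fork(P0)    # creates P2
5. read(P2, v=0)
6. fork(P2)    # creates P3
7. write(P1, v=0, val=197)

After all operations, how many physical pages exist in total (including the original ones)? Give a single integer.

Answer: 5

Derivation:
Op 1: fork(P0) -> P1. 3 ppages; refcounts: pp0:2 pp1:2 pp2:2
Op 2: write(P0, v0, 144). refcount(pp0)=2>1 -> COPY to pp3. 4 ppages; refcounts: pp0:1 pp1:2 pp2:2 pp3:1
Op 3: write(P1, v1, 126). refcount(pp1)=2>1 -> COPY to pp4. 5 ppages; refcounts: pp0:1 pp1:1 pp2:2 pp3:1 pp4:1
Op 4: fork(P0) -> P2. 5 ppages; refcounts: pp0:1 pp1:2 pp2:3 pp3:2 pp4:1
Op 5: read(P2, v0) -> 144. No state change.
Op 6: fork(P2) -> P3. 5 ppages; refcounts: pp0:1 pp1:3 pp2:4 pp3:3 pp4:1
Op 7: write(P1, v0, 197). refcount(pp0)=1 -> write in place. 5 ppages; refcounts: pp0:1 pp1:3 pp2:4 pp3:3 pp4:1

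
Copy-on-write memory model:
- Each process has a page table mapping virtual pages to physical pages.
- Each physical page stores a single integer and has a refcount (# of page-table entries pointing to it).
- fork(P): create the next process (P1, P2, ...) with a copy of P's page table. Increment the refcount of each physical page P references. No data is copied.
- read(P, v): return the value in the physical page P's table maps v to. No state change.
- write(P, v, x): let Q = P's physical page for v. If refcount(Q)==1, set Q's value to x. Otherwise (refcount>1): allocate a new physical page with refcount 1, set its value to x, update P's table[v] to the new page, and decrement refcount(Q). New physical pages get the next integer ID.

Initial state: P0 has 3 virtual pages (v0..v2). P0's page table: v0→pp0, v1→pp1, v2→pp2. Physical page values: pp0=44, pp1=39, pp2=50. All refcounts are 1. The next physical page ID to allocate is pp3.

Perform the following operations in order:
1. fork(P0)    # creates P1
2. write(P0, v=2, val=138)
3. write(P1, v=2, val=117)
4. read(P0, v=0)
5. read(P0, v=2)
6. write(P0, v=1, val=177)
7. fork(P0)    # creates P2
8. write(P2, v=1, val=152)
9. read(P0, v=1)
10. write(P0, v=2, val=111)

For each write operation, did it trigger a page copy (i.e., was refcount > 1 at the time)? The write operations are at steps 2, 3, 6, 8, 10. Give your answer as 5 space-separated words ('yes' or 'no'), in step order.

Op 1: fork(P0) -> P1. 3 ppages; refcounts: pp0:2 pp1:2 pp2:2
Op 2: write(P0, v2, 138). refcount(pp2)=2>1 -> COPY to pp3. 4 ppages; refcounts: pp0:2 pp1:2 pp2:1 pp3:1
Op 3: write(P1, v2, 117). refcount(pp2)=1 -> write in place. 4 ppages; refcounts: pp0:2 pp1:2 pp2:1 pp3:1
Op 4: read(P0, v0) -> 44. No state change.
Op 5: read(P0, v2) -> 138. No state change.
Op 6: write(P0, v1, 177). refcount(pp1)=2>1 -> COPY to pp4. 5 ppages; refcounts: pp0:2 pp1:1 pp2:1 pp3:1 pp4:1
Op 7: fork(P0) -> P2. 5 ppages; refcounts: pp0:3 pp1:1 pp2:1 pp3:2 pp4:2
Op 8: write(P2, v1, 152). refcount(pp4)=2>1 -> COPY to pp5. 6 ppages; refcounts: pp0:3 pp1:1 pp2:1 pp3:2 pp4:1 pp5:1
Op 9: read(P0, v1) -> 177. No state change.
Op 10: write(P0, v2, 111). refcount(pp3)=2>1 -> COPY to pp6. 7 ppages; refcounts: pp0:3 pp1:1 pp2:1 pp3:1 pp4:1 pp5:1 pp6:1

yes no yes yes yes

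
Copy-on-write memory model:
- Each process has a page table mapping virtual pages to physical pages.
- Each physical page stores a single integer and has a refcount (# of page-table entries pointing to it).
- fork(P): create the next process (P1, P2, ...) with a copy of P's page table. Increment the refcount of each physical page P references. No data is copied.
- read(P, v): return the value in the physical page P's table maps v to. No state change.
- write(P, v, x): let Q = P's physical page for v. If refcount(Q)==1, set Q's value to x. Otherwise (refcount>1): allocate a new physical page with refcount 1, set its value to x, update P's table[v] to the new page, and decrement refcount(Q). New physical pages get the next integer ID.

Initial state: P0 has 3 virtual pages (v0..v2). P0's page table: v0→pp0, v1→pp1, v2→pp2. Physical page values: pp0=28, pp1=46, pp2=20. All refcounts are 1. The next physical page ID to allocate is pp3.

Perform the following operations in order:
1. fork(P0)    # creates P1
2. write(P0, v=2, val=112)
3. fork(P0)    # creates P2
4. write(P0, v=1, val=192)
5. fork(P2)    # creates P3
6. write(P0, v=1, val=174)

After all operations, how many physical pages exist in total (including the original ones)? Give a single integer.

Op 1: fork(P0) -> P1. 3 ppages; refcounts: pp0:2 pp1:2 pp2:2
Op 2: write(P0, v2, 112). refcount(pp2)=2>1 -> COPY to pp3. 4 ppages; refcounts: pp0:2 pp1:2 pp2:1 pp3:1
Op 3: fork(P0) -> P2. 4 ppages; refcounts: pp0:3 pp1:3 pp2:1 pp3:2
Op 4: write(P0, v1, 192). refcount(pp1)=3>1 -> COPY to pp4. 5 ppages; refcounts: pp0:3 pp1:2 pp2:1 pp3:2 pp4:1
Op 5: fork(P2) -> P3. 5 ppages; refcounts: pp0:4 pp1:3 pp2:1 pp3:3 pp4:1
Op 6: write(P0, v1, 174). refcount(pp4)=1 -> write in place. 5 ppages; refcounts: pp0:4 pp1:3 pp2:1 pp3:3 pp4:1

Answer: 5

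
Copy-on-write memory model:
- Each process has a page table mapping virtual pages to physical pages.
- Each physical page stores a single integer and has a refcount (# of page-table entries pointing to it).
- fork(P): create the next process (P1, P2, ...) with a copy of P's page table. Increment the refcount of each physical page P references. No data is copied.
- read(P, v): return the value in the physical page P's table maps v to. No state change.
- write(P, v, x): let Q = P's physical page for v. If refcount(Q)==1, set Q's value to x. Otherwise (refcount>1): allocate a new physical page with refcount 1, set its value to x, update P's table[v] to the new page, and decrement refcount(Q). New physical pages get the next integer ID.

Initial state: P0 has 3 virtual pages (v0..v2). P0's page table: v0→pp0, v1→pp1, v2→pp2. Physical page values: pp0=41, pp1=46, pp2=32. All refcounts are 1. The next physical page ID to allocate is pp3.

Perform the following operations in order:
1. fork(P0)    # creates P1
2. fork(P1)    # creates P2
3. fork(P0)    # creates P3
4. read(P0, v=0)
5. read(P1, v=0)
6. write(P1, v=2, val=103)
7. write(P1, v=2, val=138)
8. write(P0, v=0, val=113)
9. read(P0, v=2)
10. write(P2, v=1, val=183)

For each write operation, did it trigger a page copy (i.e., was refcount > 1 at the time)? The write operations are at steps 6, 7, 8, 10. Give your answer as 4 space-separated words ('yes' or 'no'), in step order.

Op 1: fork(P0) -> P1. 3 ppages; refcounts: pp0:2 pp1:2 pp2:2
Op 2: fork(P1) -> P2. 3 ppages; refcounts: pp0:3 pp1:3 pp2:3
Op 3: fork(P0) -> P3. 3 ppages; refcounts: pp0:4 pp1:4 pp2:4
Op 4: read(P0, v0) -> 41. No state change.
Op 5: read(P1, v0) -> 41. No state change.
Op 6: write(P1, v2, 103). refcount(pp2)=4>1 -> COPY to pp3. 4 ppages; refcounts: pp0:4 pp1:4 pp2:3 pp3:1
Op 7: write(P1, v2, 138). refcount(pp3)=1 -> write in place. 4 ppages; refcounts: pp0:4 pp1:4 pp2:3 pp3:1
Op 8: write(P0, v0, 113). refcount(pp0)=4>1 -> COPY to pp4. 5 ppages; refcounts: pp0:3 pp1:4 pp2:3 pp3:1 pp4:1
Op 9: read(P0, v2) -> 32. No state change.
Op 10: write(P2, v1, 183). refcount(pp1)=4>1 -> COPY to pp5. 6 ppages; refcounts: pp0:3 pp1:3 pp2:3 pp3:1 pp4:1 pp5:1

yes no yes yes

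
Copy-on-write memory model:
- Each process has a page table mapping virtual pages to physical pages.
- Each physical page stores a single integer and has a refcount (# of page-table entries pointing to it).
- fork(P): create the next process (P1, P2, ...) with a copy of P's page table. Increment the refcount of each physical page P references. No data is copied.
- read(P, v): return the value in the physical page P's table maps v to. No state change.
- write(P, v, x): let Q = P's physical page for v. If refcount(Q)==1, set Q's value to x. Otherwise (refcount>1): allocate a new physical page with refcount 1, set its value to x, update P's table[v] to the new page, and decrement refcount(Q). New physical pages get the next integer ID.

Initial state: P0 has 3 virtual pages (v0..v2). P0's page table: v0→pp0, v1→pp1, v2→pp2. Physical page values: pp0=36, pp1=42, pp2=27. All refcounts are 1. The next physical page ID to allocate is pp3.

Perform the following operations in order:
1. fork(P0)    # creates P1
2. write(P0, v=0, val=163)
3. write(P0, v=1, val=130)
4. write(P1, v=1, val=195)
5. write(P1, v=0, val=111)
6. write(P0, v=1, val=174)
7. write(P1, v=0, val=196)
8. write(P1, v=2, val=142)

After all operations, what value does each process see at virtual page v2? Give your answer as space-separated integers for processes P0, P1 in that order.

Op 1: fork(P0) -> P1. 3 ppages; refcounts: pp0:2 pp1:2 pp2:2
Op 2: write(P0, v0, 163). refcount(pp0)=2>1 -> COPY to pp3. 4 ppages; refcounts: pp0:1 pp1:2 pp2:2 pp3:1
Op 3: write(P0, v1, 130). refcount(pp1)=2>1 -> COPY to pp4. 5 ppages; refcounts: pp0:1 pp1:1 pp2:2 pp3:1 pp4:1
Op 4: write(P1, v1, 195). refcount(pp1)=1 -> write in place. 5 ppages; refcounts: pp0:1 pp1:1 pp2:2 pp3:1 pp4:1
Op 5: write(P1, v0, 111). refcount(pp0)=1 -> write in place. 5 ppages; refcounts: pp0:1 pp1:1 pp2:2 pp3:1 pp4:1
Op 6: write(P0, v1, 174). refcount(pp4)=1 -> write in place. 5 ppages; refcounts: pp0:1 pp1:1 pp2:2 pp3:1 pp4:1
Op 7: write(P1, v0, 196). refcount(pp0)=1 -> write in place. 5 ppages; refcounts: pp0:1 pp1:1 pp2:2 pp3:1 pp4:1
Op 8: write(P1, v2, 142). refcount(pp2)=2>1 -> COPY to pp5. 6 ppages; refcounts: pp0:1 pp1:1 pp2:1 pp3:1 pp4:1 pp5:1
P0: v2 -> pp2 = 27
P1: v2 -> pp5 = 142

Answer: 27 142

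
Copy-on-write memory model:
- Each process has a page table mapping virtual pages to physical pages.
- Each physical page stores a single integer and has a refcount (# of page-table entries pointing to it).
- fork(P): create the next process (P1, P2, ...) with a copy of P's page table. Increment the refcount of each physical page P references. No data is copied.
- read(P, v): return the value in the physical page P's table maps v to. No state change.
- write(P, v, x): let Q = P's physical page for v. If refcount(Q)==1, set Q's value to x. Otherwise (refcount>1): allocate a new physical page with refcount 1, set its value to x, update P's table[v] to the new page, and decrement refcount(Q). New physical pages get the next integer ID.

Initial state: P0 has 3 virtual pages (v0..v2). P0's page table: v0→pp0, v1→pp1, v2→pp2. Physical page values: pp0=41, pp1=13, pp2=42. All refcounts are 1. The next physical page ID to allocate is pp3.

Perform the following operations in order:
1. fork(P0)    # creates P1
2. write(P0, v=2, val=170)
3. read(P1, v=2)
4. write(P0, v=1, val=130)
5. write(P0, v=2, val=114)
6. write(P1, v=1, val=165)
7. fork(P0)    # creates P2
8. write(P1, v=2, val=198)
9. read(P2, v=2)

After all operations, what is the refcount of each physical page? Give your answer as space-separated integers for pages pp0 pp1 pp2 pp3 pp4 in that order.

Op 1: fork(P0) -> P1. 3 ppages; refcounts: pp0:2 pp1:2 pp2:2
Op 2: write(P0, v2, 170). refcount(pp2)=2>1 -> COPY to pp3. 4 ppages; refcounts: pp0:2 pp1:2 pp2:1 pp3:1
Op 3: read(P1, v2) -> 42. No state change.
Op 4: write(P0, v1, 130). refcount(pp1)=2>1 -> COPY to pp4. 5 ppages; refcounts: pp0:2 pp1:1 pp2:1 pp3:1 pp4:1
Op 5: write(P0, v2, 114). refcount(pp3)=1 -> write in place. 5 ppages; refcounts: pp0:2 pp1:1 pp2:1 pp3:1 pp4:1
Op 6: write(P1, v1, 165). refcount(pp1)=1 -> write in place. 5 ppages; refcounts: pp0:2 pp1:1 pp2:1 pp3:1 pp4:1
Op 7: fork(P0) -> P2. 5 ppages; refcounts: pp0:3 pp1:1 pp2:1 pp3:2 pp4:2
Op 8: write(P1, v2, 198). refcount(pp2)=1 -> write in place. 5 ppages; refcounts: pp0:3 pp1:1 pp2:1 pp3:2 pp4:2
Op 9: read(P2, v2) -> 114. No state change.

Answer: 3 1 1 2 2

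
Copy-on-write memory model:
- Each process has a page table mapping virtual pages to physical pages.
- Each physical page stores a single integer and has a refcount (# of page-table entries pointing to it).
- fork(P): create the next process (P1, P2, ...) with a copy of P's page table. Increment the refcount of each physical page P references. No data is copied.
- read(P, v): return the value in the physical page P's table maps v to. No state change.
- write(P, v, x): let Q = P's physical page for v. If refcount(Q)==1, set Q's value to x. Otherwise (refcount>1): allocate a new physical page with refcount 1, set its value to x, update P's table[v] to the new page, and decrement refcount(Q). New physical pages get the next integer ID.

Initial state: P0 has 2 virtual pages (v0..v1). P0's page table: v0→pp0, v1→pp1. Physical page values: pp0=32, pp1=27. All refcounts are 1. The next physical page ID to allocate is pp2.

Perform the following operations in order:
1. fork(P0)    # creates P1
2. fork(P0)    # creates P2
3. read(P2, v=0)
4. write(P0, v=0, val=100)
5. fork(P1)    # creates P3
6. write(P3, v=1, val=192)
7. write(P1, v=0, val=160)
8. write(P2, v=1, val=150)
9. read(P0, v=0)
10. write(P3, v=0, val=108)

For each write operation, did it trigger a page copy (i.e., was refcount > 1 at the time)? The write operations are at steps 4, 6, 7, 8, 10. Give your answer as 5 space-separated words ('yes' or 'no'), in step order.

Op 1: fork(P0) -> P1. 2 ppages; refcounts: pp0:2 pp1:2
Op 2: fork(P0) -> P2. 2 ppages; refcounts: pp0:3 pp1:3
Op 3: read(P2, v0) -> 32. No state change.
Op 4: write(P0, v0, 100). refcount(pp0)=3>1 -> COPY to pp2. 3 ppages; refcounts: pp0:2 pp1:3 pp2:1
Op 5: fork(P1) -> P3. 3 ppages; refcounts: pp0:3 pp1:4 pp2:1
Op 6: write(P3, v1, 192). refcount(pp1)=4>1 -> COPY to pp3. 4 ppages; refcounts: pp0:3 pp1:3 pp2:1 pp3:1
Op 7: write(P1, v0, 160). refcount(pp0)=3>1 -> COPY to pp4. 5 ppages; refcounts: pp0:2 pp1:3 pp2:1 pp3:1 pp4:1
Op 8: write(P2, v1, 150). refcount(pp1)=3>1 -> COPY to pp5. 6 ppages; refcounts: pp0:2 pp1:2 pp2:1 pp3:1 pp4:1 pp5:1
Op 9: read(P0, v0) -> 100. No state change.
Op 10: write(P3, v0, 108). refcount(pp0)=2>1 -> COPY to pp6. 7 ppages; refcounts: pp0:1 pp1:2 pp2:1 pp3:1 pp4:1 pp5:1 pp6:1

yes yes yes yes yes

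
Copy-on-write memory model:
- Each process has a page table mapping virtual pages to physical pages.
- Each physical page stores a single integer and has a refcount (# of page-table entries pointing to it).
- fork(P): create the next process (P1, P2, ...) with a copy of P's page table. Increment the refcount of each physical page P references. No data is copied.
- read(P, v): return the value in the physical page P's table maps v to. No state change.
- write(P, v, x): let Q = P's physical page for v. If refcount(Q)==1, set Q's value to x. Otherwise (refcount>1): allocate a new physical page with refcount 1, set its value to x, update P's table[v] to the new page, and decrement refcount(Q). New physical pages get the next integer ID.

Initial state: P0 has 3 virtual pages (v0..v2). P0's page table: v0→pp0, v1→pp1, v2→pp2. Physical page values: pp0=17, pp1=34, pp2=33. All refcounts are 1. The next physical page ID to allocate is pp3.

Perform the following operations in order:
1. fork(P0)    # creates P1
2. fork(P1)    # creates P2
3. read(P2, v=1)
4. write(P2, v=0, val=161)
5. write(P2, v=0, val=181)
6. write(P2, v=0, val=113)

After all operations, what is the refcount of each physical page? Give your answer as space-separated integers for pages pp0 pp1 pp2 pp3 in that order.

Op 1: fork(P0) -> P1. 3 ppages; refcounts: pp0:2 pp1:2 pp2:2
Op 2: fork(P1) -> P2. 3 ppages; refcounts: pp0:3 pp1:3 pp2:3
Op 3: read(P2, v1) -> 34. No state change.
Op 4: write(P2, v0, 161). refcount(pp0)=3>1 -> COPY to pp3. 4 ppages; refcounts: pp0:2 pp1:3 pp2:3 pp3:1
Op 5: write(P2, v0, 181). refcount(pp3)=1 -> write in place. 4 ppages; refcounts: pp0:2 pp1:3 pp2:3 pp3:1
Op 6: write(P2, v0, 113). refcount(pp3)=1 -> write in place. 4 ppages; refcounts: pp0:2 pp1:3 pp2:3 pp3:1

Answer: 2 3 3 1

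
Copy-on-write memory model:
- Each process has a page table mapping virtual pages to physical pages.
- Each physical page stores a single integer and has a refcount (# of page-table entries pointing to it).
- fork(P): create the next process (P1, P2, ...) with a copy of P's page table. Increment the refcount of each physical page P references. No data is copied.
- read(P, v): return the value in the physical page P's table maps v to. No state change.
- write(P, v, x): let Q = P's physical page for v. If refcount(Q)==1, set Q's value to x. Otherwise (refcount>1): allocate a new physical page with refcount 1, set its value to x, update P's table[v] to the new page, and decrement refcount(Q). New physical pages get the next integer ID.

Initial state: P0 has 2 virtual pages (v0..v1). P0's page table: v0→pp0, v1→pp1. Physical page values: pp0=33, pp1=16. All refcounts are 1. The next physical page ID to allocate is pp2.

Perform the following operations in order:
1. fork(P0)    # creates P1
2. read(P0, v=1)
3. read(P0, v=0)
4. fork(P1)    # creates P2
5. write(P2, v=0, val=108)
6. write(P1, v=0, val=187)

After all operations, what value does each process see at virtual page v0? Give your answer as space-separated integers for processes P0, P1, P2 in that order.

Answer: 33 187 108

Derivation:
Op 1: fork(P0) -> P1. 2 ppages; refcounts: pp0:2 pp1:2
Op 2: read(P0, v1) -> 16. No state change.
Op 3: read(P0, v0) -> 33. No state change.
Op 4: fork(P1) -> P2. 2 ppages; refcounts: pp0:3 pp1:3
Op 5: write(P2, v0, 108). refcount(pp0)=3>1 -> COPY to pp2. 3 ppages; refcounts: pp0:2 pp1:3 pp2:1
Op 6: write(P1, v0, 187). refcount(pp0)=2>1 -> COPY to pp3. 4 ppages; refcounts: pp0:1 pp1:3 pp2:1 pp3:1
P0: v0 -> pp0 = 33
P1: v0 -> pp3 = 187
P2: v0 -> pp2 = 108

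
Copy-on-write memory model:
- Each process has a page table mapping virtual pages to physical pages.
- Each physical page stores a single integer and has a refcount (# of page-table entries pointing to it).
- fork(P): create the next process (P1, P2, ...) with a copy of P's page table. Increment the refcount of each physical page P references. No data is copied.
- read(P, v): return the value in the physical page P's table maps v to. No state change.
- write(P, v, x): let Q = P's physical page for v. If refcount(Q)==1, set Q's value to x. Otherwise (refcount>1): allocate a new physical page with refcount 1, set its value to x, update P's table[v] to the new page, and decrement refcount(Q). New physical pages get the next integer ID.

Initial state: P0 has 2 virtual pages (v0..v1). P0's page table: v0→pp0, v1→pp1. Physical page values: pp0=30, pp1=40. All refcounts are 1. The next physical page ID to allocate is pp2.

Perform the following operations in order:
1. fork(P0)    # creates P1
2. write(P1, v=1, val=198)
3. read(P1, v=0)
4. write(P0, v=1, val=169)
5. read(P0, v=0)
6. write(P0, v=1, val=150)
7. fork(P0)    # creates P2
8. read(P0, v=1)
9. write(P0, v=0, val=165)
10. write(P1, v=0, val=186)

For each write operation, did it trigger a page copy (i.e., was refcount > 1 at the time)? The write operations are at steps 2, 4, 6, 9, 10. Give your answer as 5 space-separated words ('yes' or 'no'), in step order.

Op 1: fork(P0) -> P1. 2 ppages; refcounts: pp0:2 pp1:2
Op 2: write(P1, v1, 198). refcount(pp1)=2>1 -> COPY to pp2. 3 ppages; refcounts: pp0:2 pp1:1 pp2:1
Op 3: read(P1, v0) -> 30. No state change.
Op 4: write(P0, v1, 169). refcount(pp1)=1 -> write in place. 3 ppages; refcounts: pp0:2 pp1:1 pp2:1
Op 5: read(P0, v0) -> 30. No state change.
Op 6: write(P0, v1, 150). refcount(pp1)=1 -> write in place. 3 ppages; refcounts: pp0:2 pp1:1 pp2:1
Op 7: fork(P0) -> P2. 3 ppages; refcounts: pp0:3 pp1:2 pp2:1
Op 8: read(P0, v1) -> 150. No state change.
Op 9: write(P0, v0, 165). refcount(pp0)=3>1 -> COPY to pp3. 4 ppages; refcounts: pp0:2 pp1:2 pp2:1 pp3:1
Op 10: write(P1, v0, 186). refcount(pp0)=2>1 -> COPY to pp4. 5 ppages; refcounts: pp0:1 pp1:2 pp2:1 pp3:1 pp4:1

yes no no yes yes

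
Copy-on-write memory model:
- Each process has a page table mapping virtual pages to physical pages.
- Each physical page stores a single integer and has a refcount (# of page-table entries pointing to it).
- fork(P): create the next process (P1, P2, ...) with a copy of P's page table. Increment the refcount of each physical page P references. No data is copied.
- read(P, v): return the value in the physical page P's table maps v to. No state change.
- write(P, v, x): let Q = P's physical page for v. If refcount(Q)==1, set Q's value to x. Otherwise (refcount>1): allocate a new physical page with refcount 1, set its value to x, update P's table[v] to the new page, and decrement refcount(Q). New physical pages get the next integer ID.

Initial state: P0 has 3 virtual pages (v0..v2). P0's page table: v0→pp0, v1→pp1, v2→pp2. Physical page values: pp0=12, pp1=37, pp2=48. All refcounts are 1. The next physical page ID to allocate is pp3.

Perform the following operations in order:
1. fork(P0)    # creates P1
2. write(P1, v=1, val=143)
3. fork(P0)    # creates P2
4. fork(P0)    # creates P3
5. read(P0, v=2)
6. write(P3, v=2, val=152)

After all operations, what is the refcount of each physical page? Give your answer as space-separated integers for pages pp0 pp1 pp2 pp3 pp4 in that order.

Answer: 4 3 3 1 1

Derivation:
Op 1: fork(P0) -> P1. 3 ppages; refcounts: pp0:2 pp1:2 pp2:2
Op 2: write(P1, v1, 143). refcount(pp1)=2>1 -> COPY to pp3. 4 ppages; refcounts: pp0:2 pp1:1 pp2:2 pp3:1
Op 3: fork(P0) -> P2. 4 ppages; refcounts: pp0:3 pp1:2 pp2:3 pp3:1
Op 4: fork(P0) -> P3. 4 ppages; refcounts: pp0:4 pp1:3 pp2:4 pp3:1
Op 5: read(P0, v2) -> 48. No state change.
Op 6: write(P3, v2, 152). refcount(pp2)=4>1 -> COPY to pp4. 5 ppages; refcounts: pp0:4 pp1:3 pp2:3 pp3:1 pp4:1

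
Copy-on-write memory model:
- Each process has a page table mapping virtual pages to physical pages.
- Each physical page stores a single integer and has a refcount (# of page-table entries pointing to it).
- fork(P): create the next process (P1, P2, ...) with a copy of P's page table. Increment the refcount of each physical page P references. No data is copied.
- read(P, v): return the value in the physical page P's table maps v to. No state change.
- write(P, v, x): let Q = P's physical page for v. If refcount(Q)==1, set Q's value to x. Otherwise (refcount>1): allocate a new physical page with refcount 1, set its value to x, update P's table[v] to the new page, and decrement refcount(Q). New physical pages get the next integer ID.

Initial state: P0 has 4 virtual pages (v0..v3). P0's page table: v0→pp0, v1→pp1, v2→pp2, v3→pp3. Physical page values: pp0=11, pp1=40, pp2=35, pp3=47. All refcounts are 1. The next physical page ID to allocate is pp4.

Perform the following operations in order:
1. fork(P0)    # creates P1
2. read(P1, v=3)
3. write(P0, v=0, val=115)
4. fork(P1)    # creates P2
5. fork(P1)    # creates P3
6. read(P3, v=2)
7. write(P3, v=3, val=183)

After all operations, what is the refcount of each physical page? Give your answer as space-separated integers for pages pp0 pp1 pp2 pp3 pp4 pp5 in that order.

Op 1: fork(P0) -> P1. 4 ppages; refcounts: pp0:2 pp1:2 pp2:2 pp3:2
Op 2: read(P1, v3) -> 47. No state change.
Op 3: write(P0, v0, 115). refcount(pp0)=2>1 -> COPY to pp4. 5 ppages; refcounts: pp0:1 pp1:2 pp2:2 pp3:2 pp4:1
Op 4: fork(P1) -> P2. 5 ppages; refcounts: pp0:2 pp1:3 pp2:3 pp3:3 pp4:1
Op 5: fork(P1) -> P3. 5 ppages; refcounts: pp0:3 pp1:4 pp2:4 pp3:4 pp4:1
Op 6: read(P3, v2) -> 35. No state change.
Op 7: write(P3, v3, 183). refcount(pp3)=4>1 -> COPY to pp5. 6 ppages; refcounts: pp0:3 pp1:4 pp2:4 pp3:3 pp4:1 pp5:1

Answer: 3 4 4 3 1 1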